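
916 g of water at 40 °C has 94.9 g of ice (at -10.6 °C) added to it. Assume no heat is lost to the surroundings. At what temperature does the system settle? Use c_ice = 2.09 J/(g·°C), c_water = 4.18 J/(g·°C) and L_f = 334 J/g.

T_f ≈ 28.2 °C

Taking heat into each body as positive, Σ m c ΔT = 0:
warm ice to 0 °C: 94.9×2.09×(0 − (-10.6)) = 2102.4
  latent heat to melt: 94.9×334 = 31697
  meltwater 0→T: 94.9×4.18×T = 396.68 T
  water cools: 916×4.18×(T − 40) = 3828.9(T − 40)
4225.6 T = 153155 − 33799 = 119356
T ≈ 28.25 °C. Since T > 0 °C, the all-ice-melts assumption holds.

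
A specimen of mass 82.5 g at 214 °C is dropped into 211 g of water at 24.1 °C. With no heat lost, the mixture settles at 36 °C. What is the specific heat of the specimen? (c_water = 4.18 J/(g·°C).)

c ≈ 0.715 J/(g·°C)

Let T be the final temperature. ΣQ_i = 0:
82.5·c·(36 − 214) + 211·4.18·(36 − 24.1) = 0
-14685 c = -10496
c = -10496/-14685 ≈ 0.7147 J/(g·°C)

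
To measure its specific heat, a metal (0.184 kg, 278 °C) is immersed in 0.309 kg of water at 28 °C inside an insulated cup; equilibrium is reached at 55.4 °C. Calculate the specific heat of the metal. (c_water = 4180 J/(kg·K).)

Heat lost by the metal = heat gained by the water:
0.184·c·(278 − 55.4) = 0.309·4180·(55.4 − 28)
40.96 c = 35390  ⇒  c ≈ 864.1 J/(kg·K)

c ≈ 864 J/(kg·K)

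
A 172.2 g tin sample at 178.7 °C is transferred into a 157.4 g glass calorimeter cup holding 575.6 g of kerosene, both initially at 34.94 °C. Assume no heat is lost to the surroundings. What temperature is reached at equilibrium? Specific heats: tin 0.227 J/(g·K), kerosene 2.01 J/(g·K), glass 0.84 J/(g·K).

T_f ≈ 39.2 °C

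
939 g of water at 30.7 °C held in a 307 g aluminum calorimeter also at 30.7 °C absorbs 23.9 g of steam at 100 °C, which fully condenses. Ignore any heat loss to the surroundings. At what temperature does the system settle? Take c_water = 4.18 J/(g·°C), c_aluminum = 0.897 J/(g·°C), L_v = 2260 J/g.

T_f ≈ 44.9 °C

Let T be the final temperature. ΣQ_i = 0:
latent heat released on condensation: 23.9×2260 = 54014
  condensate cools 100→T: 23.9×4.18×(T − 100) = 99.9(T − 100)
  water warms: 939×4.18×(T − 30.7) = 3925(T − 30.7)
  cup: 275.38(T − 30.7)
4300.3 T = 54014 + 9990.2 + 128952 = 192956
T ≈ 44.87 °C — below 100 °C, confirming all the steam condensed.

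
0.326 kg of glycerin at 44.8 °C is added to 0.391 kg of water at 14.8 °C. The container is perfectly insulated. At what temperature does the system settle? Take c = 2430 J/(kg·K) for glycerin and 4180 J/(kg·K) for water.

With ΣQ=0 the equilibrium temperature is the m·c-weighted mean:
T_f = (792.18*44.8 + 1634.4*14.8) / (792.18 + 1634.4)
    = 59678 / 2426.6 ≈ 24.59 °C

T_f ≈ 24.6 °C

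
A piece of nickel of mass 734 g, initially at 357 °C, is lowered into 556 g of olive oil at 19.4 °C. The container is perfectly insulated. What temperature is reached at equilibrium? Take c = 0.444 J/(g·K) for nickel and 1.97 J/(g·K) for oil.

T_f ≈ 96.8 °C

|Q_nickel| = |Q_oil|:
734×0.444×(357 − T) = 556×1.97×(T − 19.4)
325.9(357 − T) = 1095.3(T − 19.4)
1421.2 T = 137594  ⇒  T ≈ 96.81 °C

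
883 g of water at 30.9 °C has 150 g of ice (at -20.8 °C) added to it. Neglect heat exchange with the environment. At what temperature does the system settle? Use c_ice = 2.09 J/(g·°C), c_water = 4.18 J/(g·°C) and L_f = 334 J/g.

Energy conservation, ΣQ = 0:
ice -20.8→0 °C: 150×2.09×20.8 = 6520.8; fusion: m_ice L_f = 150×334 = 50100; meltwater 0→T: 150×4.18×T = 627 T; water cools: 883×4.18×(T − 30.9) = 3690.9(T − 30.9)
4317.9 T = 114050 − 56621 = 57429
T ≈ 13.30 °C — above 0 °C, consistent with complete melting.

T_f ≈ 13.3 °C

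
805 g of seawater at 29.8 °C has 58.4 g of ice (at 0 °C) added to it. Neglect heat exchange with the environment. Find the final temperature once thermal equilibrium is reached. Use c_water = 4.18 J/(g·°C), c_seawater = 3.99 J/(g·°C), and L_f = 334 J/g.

Net heat exchanged in the isolated system is zero:
fusion: m_ice L_f = 58.4×334 = 19506; warm the meltwater: 244.11 T; seawater: 3212(T − 29.8)
3456.1 T = 95716 − 19506 = 76211
T ≈ 22.05 °C. Since T > 0 °C, the all-ice-melts assumption holds.

T_f ≈ 22.1 °C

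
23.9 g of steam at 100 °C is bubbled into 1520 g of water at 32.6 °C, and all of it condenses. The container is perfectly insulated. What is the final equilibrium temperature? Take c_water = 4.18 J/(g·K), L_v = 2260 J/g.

Energy conservation, ΣQ = 0:
condense steam: −23.9×2260 = −54014
  condensate cools 100→T: 23.9×4.18×(T − 100) = 99.9(T − 100)
  original water: 6353.6(T − 32.6)
6453.5 T = 54014 + 9990.2 + 207127 = 271132
T ≈ 42.01 °C — below 100 °C, confirming all the steam condensed.

T_f ≈ 42.0 °C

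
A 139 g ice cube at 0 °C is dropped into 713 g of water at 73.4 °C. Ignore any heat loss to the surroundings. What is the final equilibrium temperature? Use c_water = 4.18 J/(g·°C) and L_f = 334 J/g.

Energy balance with sensible and latent terms:
melt ice: 139·334 = 46426; meltwater 0→T: 139·4.18·T = 581.02 T; water: 2980.3(T − 73.4)
3561.4 T = 218757 − 46426 = 172331
T ≈ 48.39 °C (positive, so assuming full melt was valid).

T_f ≈ 48.4 °C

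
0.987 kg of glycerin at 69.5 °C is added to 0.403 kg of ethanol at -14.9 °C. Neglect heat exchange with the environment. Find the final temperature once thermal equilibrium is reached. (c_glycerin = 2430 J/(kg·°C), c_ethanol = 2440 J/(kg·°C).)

T_f ≈ 45.0 °C

Energy conservation, ΣQ = 0:
0.987×2430×(T − 69.5) + 0.403×2440×(T − (-14.9)) = 0
2398.4(T − 69.5) + 983.32(T − (-14.9)) = 0
(2398.4 + 983.32) T = 2398.4×69.5 + 983.32×(-14.9)
T ≈ 44.96 °C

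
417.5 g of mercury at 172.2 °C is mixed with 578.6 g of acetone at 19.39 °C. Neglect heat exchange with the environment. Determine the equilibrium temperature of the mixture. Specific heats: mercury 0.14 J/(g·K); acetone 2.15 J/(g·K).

T_f ≈ 26.2 °C

|Q_mercury| = |Q_acetone|:
417.5×0.14×(172.2 − T) = 578.6×2.15×(T − 19.39)
58.45(172.2 − T) = 1244(T − 19.39)
1302.4 T = 34186  ⇒  T ≈ 26.25 °C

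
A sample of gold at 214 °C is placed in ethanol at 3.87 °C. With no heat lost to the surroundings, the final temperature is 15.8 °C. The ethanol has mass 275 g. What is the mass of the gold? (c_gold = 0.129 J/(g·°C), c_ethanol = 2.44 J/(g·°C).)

Heat gained plus heat lost sum to zero:
m×0.129×(15.8 − 214) + 275×2.44×(15.8 − 3.87) = 0
-25.57 m = -8005
m = -8005/-25.57 ≈ 313.1 g

m ≈ 313 g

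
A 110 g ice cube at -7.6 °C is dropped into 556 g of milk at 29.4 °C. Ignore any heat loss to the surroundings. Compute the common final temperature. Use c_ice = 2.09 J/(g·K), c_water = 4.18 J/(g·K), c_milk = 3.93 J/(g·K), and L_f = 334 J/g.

T_f ≈ 9.7 °C

Taking heat into each body as positive, Σ m c ΔT = 0:
ice -7.6→0 °C: 110·2.09·7.6 = 1747.2
  fusion: m_ice L_f = 110·334 = 36740
  meltwater 0→T: 110·4.18·T = 459.8 T
  milk: 2185.1(T − 29.4)
2644.9 T = 64241 − 38487 = 25754
T ≈ 9.74 °C — above 0 °C, consistent with complete melting.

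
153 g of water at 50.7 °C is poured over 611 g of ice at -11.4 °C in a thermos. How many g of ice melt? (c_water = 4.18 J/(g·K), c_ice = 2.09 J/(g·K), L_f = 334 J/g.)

Cooling the water to 0 °C releases 153×4.18×50.7 = 32425 J.
Of that, 611×2.09×11.4 = 14558 J goes to bring the ice to 0 °C, leaving 17867 J.
Melting all 611 g of ice would need 611×334 = 204074 J.
17867 J < 204074 J, so only part of the ice melts and the system sits at 0 °C.
m_melted×334 = 17867  ⇒  m_melted ≈ 53.49 g.

m_melted ≈ 53.5 g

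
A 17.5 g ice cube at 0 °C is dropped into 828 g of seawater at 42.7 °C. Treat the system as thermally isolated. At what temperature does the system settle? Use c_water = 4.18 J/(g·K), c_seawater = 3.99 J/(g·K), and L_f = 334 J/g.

T_f ≈ 40.0 °C

Energy balance with sensible and latent terms:
latent heat to melt: 17.5·334 = 5845
  meltwater 0→T: 17.5·4.18·T = 73.15 T
  seawater cools: 828·3.99·(T − 42.7) = 3303.7(T − 42.7)
3376.9 T = 141069 − 5845 = 135224
T ≈ 40.04 °C. Since T > 0 °C, the all-ice-melts assumption holds.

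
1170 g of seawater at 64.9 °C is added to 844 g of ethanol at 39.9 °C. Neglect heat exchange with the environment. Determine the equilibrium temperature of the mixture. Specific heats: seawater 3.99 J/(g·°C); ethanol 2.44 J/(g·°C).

T_f ≈ 57.2 °C

Conservation of energy gives ΣQ = 0:
1170×3.99×(T − 64.9) + 844×2.44×(T − 39.9) = 0
6727.7 T = 385141
T = 385141/6727.7 ≈ 57.25 °C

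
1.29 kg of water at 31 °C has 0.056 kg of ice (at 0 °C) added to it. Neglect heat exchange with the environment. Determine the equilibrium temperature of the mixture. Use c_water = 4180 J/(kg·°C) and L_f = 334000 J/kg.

T_f ≈ 26.4 °C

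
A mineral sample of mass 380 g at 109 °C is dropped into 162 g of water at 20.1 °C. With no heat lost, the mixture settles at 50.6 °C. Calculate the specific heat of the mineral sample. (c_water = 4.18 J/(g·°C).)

c ≈ 0.931 J/(g·°C)

Energy conservation, ΣQ = 0:
380×c×(50.6 − 109) + 162×4.18×(50.6 − 20.1) = 0
-22192 c = -20653
c = -20653/-22192 ≈ 0.9307 J/(g·°C)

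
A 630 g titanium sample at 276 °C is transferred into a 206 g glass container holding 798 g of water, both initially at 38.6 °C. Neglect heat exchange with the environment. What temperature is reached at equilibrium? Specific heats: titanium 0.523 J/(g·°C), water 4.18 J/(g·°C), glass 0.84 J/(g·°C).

T_f ≈ 59.0 °C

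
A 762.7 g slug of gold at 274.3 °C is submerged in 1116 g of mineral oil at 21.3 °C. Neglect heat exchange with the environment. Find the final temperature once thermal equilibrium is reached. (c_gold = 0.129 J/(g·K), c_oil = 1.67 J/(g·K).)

T_f ≈ 34.0 °C

T_f = Σ m_i c_i T_i / Σ m_i c_i:
T_f = (98.39·274.3 + 1863.7·21.3) / (98.39 + 1863.7)
    = 66685 / 1962.1 ≈ 33.99 °C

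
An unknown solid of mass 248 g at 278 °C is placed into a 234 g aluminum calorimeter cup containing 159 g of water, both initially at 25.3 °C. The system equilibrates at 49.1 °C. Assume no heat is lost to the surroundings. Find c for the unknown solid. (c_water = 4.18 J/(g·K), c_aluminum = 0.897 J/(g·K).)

c ≈ 0.367 J/(g·K)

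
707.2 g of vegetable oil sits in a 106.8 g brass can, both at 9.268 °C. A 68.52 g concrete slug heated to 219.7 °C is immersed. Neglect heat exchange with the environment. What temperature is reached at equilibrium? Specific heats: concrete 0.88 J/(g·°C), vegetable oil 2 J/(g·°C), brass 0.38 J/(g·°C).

T_f ≈ 17.6 °C

Net heat exchanged in the isolated system is zero:
68.52*0.88*(T − 219.7) + 707.2*2*(T − 9.268) + 106.8*0.38*(T − 9.268) = 0
60.3(T − 219.7) + 1414.4(T − 9.268) + 40.58(T − 9.268) = 0
1515.3 T = 26732
T = 26732 / 1515.3 = 17.6 °C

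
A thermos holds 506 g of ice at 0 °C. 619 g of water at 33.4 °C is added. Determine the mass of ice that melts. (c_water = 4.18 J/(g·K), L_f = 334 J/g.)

Cooling the water to 0 °C releases 619·4.18·33.4 = 86420 J.
Melting all 506 g of ice would need 506·334 = 169004 J.
86420 J < 169004 J, so only part of the ice melts and the system sits at 0 °C.
m_melt = 86420 / L_f = 258.7 g.

m_melted ≈ 259 g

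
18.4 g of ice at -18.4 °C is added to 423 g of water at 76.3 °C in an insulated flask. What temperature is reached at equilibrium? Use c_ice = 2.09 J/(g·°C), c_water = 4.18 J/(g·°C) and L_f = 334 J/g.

Heat gained plus heat lost sum to zero:
ice -18.4→0 °C: 18.4·2.09·18.4 = 707.59; fusion: m_ice L_f = 18.4·334 = 6145.6; warm the meltwater: 76.91 T; water: 1768.1(T − 76.3)
1845.1 T = 134909 − 6853.2 = 128056
T ≈ 69.41 °C. Since T > 0 °C, the all-ice-melts assumption holds.

T_f ≈ 69.4 °C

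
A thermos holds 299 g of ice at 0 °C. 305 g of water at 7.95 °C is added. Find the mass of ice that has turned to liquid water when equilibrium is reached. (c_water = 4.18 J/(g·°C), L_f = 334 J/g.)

Cooling the water to 0 °C releases 305·4.18·7.95 = 10135 J.
Melting all 299 g of ice would need 299·334 = 99866 J.
Since 10135 < 99866 J, not all the ice melts; equilibrium is at 0 °C.
m_melt = 10135 / L_f = 30.35 g.

m_melted ≈ 30.3 g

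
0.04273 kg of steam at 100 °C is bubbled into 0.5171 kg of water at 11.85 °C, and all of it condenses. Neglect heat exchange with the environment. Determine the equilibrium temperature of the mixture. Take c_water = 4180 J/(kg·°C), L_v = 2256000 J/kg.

T_f ≈ 59.8 °C

Setting the total heat transfer to zero:
latent heat released on condensation: 0.04273·2256000 = 96399
  condensed water 100 °C→T: 178.61(T − 100)
  original water: 2161.5(T − 11.85)
2340.1 T = 96399 + 17861 + 25614 = 139874
T ≈ 59.77 °C — below 100 °C, confirming all the steam condensed.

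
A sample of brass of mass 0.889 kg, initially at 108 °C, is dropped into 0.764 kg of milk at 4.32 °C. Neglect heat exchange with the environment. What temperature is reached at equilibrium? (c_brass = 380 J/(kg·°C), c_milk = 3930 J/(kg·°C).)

|Q_brass| = |Q_milk|:
0.889×380×(108 − T) = 0.764×3930×(T − 4.32)
337.82(108 − T) = 3002.5(T − 4.32)
3340.3 T = 49455  ⇒  T ≈ 14.81 °C

T_f ≈ 14.8 °C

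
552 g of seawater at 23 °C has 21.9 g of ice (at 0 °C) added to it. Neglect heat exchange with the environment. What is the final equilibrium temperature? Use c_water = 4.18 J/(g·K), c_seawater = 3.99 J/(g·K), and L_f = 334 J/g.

T_f ≈ 18.9 °C

Taking heat into each body as positive, Σ m c ΔT = 0:
melt ice: 21.9×334 = 7314.6
  warm the meltwater: 91.54 T
  seawater cools: 552×3.99×(T − 23) = 2202.5(T − 23)
2294 T = 50657 − 7314.6 = 43342
T ≈ 18.89 °C (positive, so assuming full melt was valid).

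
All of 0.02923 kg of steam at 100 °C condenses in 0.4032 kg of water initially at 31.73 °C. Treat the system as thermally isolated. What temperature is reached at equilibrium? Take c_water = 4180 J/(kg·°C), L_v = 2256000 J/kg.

Setting the total heat transfer to zero:
latent heat released on condensation: 0.02923·2256000 = 65943; condensate cools 100→T: 0.02923·4180·(T − 100) = 122.18(T − 100); original water: 1685.4(T − 31.73)
1807.6 T = 65943 + 12218 + 53477 = 131638
T ≈ 72.83 °C, under the boiling point, so the assumption holds.

T_f ≈ 72.8 °C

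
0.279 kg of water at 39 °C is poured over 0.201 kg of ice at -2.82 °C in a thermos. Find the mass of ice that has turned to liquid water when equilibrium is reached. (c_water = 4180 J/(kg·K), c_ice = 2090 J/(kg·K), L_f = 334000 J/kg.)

m_melted ≈ 0.133 kg

Water can give up m c ΔT = 0.279·4180·39 = 45483 J before reaching 0 °C.
Of that, 0.201·2090·2.82 = 1184.7 J goes to bring the ice to 0 °C, leaving 44298 J.
Fully melting the ice requires m_ice L_f = 0.201·334000 = 67134 J.
Since 44298 < 67134 J, not all the ice melts; equilibrium is at 0 °C.
Mass melted = 44298/334000 ≈ 0.1326 kg.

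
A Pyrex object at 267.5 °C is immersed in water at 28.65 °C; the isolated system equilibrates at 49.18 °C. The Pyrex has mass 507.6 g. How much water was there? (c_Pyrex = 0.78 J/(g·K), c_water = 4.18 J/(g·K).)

|Q_Pyrex| = |Q_water|:
507.6·0.78·(267.5 − 49.18) = m·4.18·(49.18 − 28.65)
85.82 m = 86439  ⇒  m ≈ 1007 g

m ≈ 1010 g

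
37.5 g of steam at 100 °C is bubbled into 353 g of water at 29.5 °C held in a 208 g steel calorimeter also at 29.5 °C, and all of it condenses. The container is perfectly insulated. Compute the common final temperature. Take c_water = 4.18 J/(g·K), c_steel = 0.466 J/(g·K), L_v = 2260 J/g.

Energy conservation, ΣQ = 0:
latent heat released on condensation: 37.5·2260 = 84750; condensate cools 100→T: 37.5·4.18·(T − 100) = 156.75(T − 100); water warms: 353·4.18·(T − 29.5) = 1475.5(T − 29.5); cup: 96.93(T − 29.5)
1729.2 T = 84750 + 15675 + 46388 = 146813
T ≈ 84.90 °C, under the boiling point, so the assumption holds.

T_f ≈ 84.9 °C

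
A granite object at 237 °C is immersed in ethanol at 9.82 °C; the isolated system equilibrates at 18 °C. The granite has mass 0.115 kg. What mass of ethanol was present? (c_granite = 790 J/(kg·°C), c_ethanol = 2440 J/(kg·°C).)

m ≈ 0.997 kg

|Q_granite| = |Q_ethanol|:
0.115·790·(237 − 18) = m·2440·(18 − 9.82)
19959 m = 19896  ⇒  m ≈ 0.9968 kg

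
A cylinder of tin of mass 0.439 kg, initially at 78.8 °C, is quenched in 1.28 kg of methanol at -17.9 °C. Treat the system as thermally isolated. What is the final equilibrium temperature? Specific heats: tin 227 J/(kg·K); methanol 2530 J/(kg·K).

T_f ≈ -15.0 °C

Heat gained plus heat lost sum to zero:
0.439*227*(T − 78.8) + 1.28*2530*(T − (-17.9)) = 0
99.65(T − 78.8) + 3238.4(T − (-17.9)) = 0
3338.1 T = -50115
T = -50115/3338.1 ≈ -15.01 °C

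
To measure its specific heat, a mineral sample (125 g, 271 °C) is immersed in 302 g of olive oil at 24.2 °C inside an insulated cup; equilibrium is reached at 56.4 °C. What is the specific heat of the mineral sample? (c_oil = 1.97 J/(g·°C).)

m_s c (T_s − T_f) = m_oil c_oil (T_f − T_0):
125×c×(271 − 56.4) = 302×1.97×(56.4 − 24.2)
26825 c = 19157  ⇒  c ≈ 0.7141 J/(g·°C)

c ≈ 0.714 J/(g·°C)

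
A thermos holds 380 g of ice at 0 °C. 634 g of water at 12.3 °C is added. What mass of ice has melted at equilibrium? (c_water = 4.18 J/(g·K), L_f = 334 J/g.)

m_melted ≈ 97.6 g

Heat available from the water dropping to 0 °C: 634×4.18×12.3 = 32596 J.
To melt every bit of ice: 380×334 = 126920 J.
32596 J < 126920 J, so only part of the ice melts and the system sits at 0 °C.
m_melt = 32596 / L_f = 97.59 g.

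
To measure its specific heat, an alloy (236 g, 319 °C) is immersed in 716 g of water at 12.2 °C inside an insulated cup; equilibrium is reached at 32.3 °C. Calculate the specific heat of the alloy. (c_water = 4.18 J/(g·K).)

Energy conservation, ΣQ = 0:
236×c×(32.3 − 319) + 716×4.18×(32.3 − 12.2) = 0
-67661 c = -60157
c = -60157/-67661 ≈ 0.8891 J/(g·K)

c ≈ 0.889 J/(g·K)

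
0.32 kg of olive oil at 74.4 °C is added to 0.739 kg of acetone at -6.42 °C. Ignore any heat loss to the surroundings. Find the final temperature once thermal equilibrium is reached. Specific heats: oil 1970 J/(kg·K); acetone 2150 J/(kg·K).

Net heat exchanged in the isolated system is zero:
0.32·1970·(T − 74.4) + 0.739·2150·(T − (-6.42)) = 0
630.4(T − 74.4) + 1588.8(T − (-6.42)) = 0
(630.4 + 1588.8) T = 630.4·74.4 + 1588.8·(-6.42)
T = 36701/2219.2 ≈ 16.54 °C

T_f ≈ 16.5 °C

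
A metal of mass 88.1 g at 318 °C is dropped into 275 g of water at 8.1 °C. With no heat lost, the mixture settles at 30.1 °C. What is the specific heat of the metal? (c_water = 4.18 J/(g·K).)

m_s c (T_s − T_f) = m_water c_water (T_f − T_0):
88.1·c·(318 − 30.1) = 275·4.18·(30.1 − 8.1)
25364 c = 25289  ⇒  c ≈ 0.997 J/(g·K)

c ≈ 0.997 J/(g·K)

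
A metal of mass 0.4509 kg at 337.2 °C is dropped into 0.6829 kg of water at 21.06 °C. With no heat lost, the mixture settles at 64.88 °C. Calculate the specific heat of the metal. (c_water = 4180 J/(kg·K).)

c ≈ 1020 J/(kg·K)

Conservation of energy gives ΣQ = 0:
0.4509·c·(64.88 − 337.2) + 0.6829·4180·(64.88 − 21.06) = 0
-122.79 c = -125085
c = -125085/-122.79 ≈ 1019 J/(kg·K)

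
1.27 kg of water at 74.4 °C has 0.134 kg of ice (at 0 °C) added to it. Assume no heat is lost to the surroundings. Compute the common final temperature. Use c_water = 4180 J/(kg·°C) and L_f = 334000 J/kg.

T_f ≈ 59.7 °C

Let T be the final temperature. ΣQ_i = 0:
melt ice: 0.134·334000 = 44756
  warm the meltwater: 560.12 T
  water: 5308.6(T − 74.4)
5868.7 T = 394960 − 44756 = 350204
T ≈ 59.67 °C — above 0 °C, consistent with complete melting.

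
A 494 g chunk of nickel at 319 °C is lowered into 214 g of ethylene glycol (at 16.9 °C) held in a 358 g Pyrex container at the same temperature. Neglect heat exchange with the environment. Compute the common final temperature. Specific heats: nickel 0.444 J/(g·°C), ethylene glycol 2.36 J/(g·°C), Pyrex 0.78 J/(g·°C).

T_f ≈ 82.9 °C

Conservation of energy gives ΣQ = 0:
494×0.444×(T − 319) + 214×2.36×(T − 16.9) + 358×0.78×(T − 16.9) = 0
1003.6 T = 83223
T = 83223 / 1003.6 = 82.9 °C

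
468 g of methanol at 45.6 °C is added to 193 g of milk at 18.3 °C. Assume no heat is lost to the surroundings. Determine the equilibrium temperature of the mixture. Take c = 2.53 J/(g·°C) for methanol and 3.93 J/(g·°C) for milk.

Net heat exchanged in the isolated system is zero:
468×2.53×(T − 45.6) + 193×3.93×(T − 18.3) = 0
(1184 + 758.49) T = 1184×45.6 + 758.49×18.3
T = 67873 / 1942.5 = 34.9 °C

T_f ≈ 34.9 °C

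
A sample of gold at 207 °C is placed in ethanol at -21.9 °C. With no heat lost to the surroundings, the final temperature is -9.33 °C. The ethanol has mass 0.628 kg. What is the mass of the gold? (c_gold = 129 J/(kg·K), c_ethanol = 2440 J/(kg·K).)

m ≈ 0.69 kg

|Q_gold| = |Q_ethanol|:
m×129×(207 − -9.33) = 0.628×2440×(-9.33 − (-21.9))
27907 m = 19261  ⇒  m ≈ 0.6902 kg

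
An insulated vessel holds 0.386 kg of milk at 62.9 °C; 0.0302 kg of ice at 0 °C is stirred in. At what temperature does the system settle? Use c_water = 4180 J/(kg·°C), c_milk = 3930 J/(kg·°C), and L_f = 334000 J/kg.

T_f ≈ 51.9 °C

Net heat exchanged in the isolated system is zero:
fusion: m_ice L_f = 0.0302·334000 = 10087; warm the meltwater: 126.24 T; milk cools: 0.386·3930·(T − 62.9) = 1517(T − 62.9)
1643.2 T = 95418 − 10087 = 85331
T ≈ 51.93 °C — above 0 °C, consistent with complete melting.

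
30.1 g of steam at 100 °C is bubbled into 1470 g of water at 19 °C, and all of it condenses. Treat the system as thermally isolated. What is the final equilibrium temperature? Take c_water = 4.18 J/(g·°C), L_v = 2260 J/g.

Let T be the final temperature. ΣQ_i = 0:
condense steam: −30.1·2260 = −68026
  condensate cools 100→T: 30.1·4.18·(T − 100) = 125.82(T − 100)
  water warms: 1470·4.18·(T − 19) = 6144.6(T − 19)
6270.4 T = 68026 + 12582 + 116747 = 197355
T ≈ 31.47 °C (< 100 °C, so full condensation is consistent).

T_f ≈ 31.5 °C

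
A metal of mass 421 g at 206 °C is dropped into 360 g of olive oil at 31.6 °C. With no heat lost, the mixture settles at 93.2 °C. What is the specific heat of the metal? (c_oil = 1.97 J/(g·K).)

Heat gained plus heat lost sum to zero:
421·c·(93.2 − 206) + 360·1.97·(93.2 − 31.6) = 0
-47489 c = -43687
c = -43687/-47489 ≈ 0.9199 J/(g·K)

c ≈ 0.92 J/(g·K)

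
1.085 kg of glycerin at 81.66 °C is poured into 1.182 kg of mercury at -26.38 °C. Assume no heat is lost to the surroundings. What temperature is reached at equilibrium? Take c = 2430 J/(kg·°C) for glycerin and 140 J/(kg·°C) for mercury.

With ΣQ=0 the equilibrium temperature is the m·c-weighted mean:
T_f = (2636.5×81.66 + 165.48×(-26.38)) / (2636.5 + 165.48)
    = 210935 / 2802 ≈ 75.28 °C

T_f ≈ 75.3 °C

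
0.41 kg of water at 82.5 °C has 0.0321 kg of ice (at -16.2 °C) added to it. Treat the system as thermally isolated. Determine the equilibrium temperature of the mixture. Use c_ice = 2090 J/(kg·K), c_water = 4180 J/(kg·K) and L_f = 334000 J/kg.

Conservation of energy gives ΣQ = 0:
ice -16.2→0 °C: 0.0321×2090×16.2 = 1086.8; fusion: m_ice L_f = 0.0321×334000 = 10721; warm the meltwater: 134.18 T; water: 1713.8(T − 82.5)
1848 T = 141388 − 11808 = 129580
T ≈ 70.12 °C (positive, so assuming full melt was valid).

T_f ≈ 70.1 °C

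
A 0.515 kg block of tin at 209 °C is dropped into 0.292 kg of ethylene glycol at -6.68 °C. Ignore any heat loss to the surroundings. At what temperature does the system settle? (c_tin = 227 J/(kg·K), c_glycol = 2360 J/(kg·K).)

Let T be the final temperature. ΣQ_i = 0:
0.515×227×(T − 209) + 0.292×2360×(T − (-6.68)) = 0
806.02 T = 19830
T = 19830 / 806.02 = 24.6 °C

T_f ≈ 24.6 °C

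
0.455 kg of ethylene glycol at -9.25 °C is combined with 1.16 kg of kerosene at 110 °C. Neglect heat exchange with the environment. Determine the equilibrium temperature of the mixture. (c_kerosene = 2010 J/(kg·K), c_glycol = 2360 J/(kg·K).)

Heat gained plus heat lost sum to zero:
1.16×2010×(T − 110) + 0.455×2360×(T − (-9.25)) = 0
2331.6(T − 110) + 1073.8(T − (-9.25)) = 0
(2331.6 + 1073.8) T = 2331.6×110 + 1073.8×(-9.25)
T ≈ 72.40 °C

T_f ≈ 72.4 °C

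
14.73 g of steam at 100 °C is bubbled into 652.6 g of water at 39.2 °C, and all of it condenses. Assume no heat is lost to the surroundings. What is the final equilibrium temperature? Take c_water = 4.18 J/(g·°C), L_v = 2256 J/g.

T_f ≈ 52.5 °C

Conservation of energy gives ΣQ = 0:
condense steam: −14.73×2256 = −33231; condensate cools 100→T: 14.73×4.18×(T − 100) = 61.57(T − 100); water warms: 652.6×4.18×(T − 39.2) = 2727.9(T − 39.2)
2789.4 T = 33231 + 6157.1 + 106932 = 146320
T ≈ 52.46 °C, under the boiling point, so the assumption holds.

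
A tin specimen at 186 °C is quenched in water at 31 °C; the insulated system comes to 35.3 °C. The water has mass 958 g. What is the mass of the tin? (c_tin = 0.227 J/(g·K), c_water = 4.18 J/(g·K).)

|Q_tin| = |Q_water|:
m·0.227·(186 − 35.3) = 958·4.18·(35.3 − 31)
34.21 m = 17219  ⇒  m ≈ 503.4 g

m ≈ 503 g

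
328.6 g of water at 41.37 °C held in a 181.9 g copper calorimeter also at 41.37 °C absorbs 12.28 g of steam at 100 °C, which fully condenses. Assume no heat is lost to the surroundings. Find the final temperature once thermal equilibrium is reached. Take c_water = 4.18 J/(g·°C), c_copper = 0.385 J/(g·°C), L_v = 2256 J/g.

Net heat exchanged in the isolated system is zero:
steam→water at 100 °C releases m L_v = 12.28·2256 = 27704; condensed water 100 °C→T: 51.33(T − 100); original water: 1373.5(T − 41.37); copper cup: 181.9·0.385·(T − 41.37) = 70.03(T − 41.37)
1494.9 T = 27704 + 5133 + 59721 = 92558
T ≈ 61.92 °C — below 100 °C, confirming all the steam condensed.

T_f ≈ 61.9 °C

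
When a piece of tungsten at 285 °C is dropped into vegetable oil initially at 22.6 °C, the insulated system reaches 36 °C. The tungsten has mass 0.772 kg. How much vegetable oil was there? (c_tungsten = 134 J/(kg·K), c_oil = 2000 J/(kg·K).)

Heat lost by the tungsten = heat gained by the oil:
0.772·134·(285 − 36) = m·2000·(36 − 22.6)
26800 m = 25759  ⇒  m ≈ 0.9611 kg

m ≈ 0.961 kg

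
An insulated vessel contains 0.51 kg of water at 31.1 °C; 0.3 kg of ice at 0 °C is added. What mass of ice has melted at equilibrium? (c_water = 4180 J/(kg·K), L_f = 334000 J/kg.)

Water can give up m c ΔT = 0.51·4180·31.1 = 66299 J before reaching 0 °C.
To melt every bit of ice: 0.3·334000 = 100200 J.
That's not enough to melt it all — equilibrium is at 0 °C with ice remaining.
Mass melted = 66299/334000 ≈ 0.1985 kg.

m_melted ≈ 0.198 kg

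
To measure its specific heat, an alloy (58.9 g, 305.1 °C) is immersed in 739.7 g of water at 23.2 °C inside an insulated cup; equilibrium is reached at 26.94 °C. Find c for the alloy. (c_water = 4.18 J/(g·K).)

c ≈ 0.706 J/(g·K)

Taking heat into each body as positive, Σ m c ΔT = 0:
58.9×c×(26.94 − 305.1) + 739.7×4.18×(26.94 − 23.2) = 0
-16384 c = -11564
c = -11564/-16384 ≈ 0.7058 J/(g·K)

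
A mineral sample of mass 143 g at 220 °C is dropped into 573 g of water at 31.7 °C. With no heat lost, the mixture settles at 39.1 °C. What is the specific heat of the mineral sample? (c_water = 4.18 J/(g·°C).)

Heat lost by the mineral sample = heat gained by the water:
143×c×(220 − 39.1) = 573×4.18×(39.1 − 31.7)
25869 c = 17724  ⇒  c ≈ 0.6852 J/(g·°C)

c ≈ 0.685 J/(g·°C)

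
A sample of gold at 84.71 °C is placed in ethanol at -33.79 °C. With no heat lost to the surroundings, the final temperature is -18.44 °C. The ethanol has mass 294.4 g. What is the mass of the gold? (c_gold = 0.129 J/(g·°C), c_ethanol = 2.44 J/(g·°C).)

m ≈ 829 g

Heat lost by the gold = heat gained by the ethanol:
m×0.129×(84.71 − -18.44) = 294.4×2.44×(-18.44 − (-33.79))
13.31 m = 11026  ⇒  m ≈ 828.7 g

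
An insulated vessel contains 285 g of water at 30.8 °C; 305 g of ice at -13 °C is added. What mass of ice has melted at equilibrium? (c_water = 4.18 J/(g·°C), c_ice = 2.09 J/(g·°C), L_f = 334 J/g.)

Water can give up m c ΔT = 285×4.18×30.8 = 36692 J before reaching 0 °C.
Of that, 305×2.09×13 = 8286.8 J goes to bring the ice to 0 °C, leaving 28405 J.
To melt every bit of ice: 305×334 = 101870 J.
28405 J < 101870 J, so only part of the ice melts and the system sits at 0 °C.
m_melt = 28405 / L_f = 85.05 g.

m_melted ≈ 85 g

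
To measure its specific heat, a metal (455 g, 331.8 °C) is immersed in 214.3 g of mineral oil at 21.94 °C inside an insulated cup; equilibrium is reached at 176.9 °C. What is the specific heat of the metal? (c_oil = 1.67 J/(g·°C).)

c ≈ 0.787 J/(g·°C)

m_s c (T_s − T_f) = m_oil c_oil (T_f − T_0):
455×c×(331.8 − 176.9) = 214.3×1.67×(176.9 − 21.94)
70480 c = 55457  ⇒  c ≈ 0.7869 J/(g·°C)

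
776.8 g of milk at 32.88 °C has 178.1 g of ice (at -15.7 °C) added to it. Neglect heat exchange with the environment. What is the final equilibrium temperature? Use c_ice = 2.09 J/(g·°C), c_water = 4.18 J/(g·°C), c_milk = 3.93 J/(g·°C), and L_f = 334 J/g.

T_f ≈ 9.2 °C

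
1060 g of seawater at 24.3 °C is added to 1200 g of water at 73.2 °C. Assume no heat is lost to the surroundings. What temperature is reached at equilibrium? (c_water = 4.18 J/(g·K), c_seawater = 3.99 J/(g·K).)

T_f ≈ 50.8 °C

|Q_water| = |Q_seawater|:
1200*4.18*(73.2 − T) = 1060*3.99*(T − 24.3)
5016(73.2 − T) = 4229.4(T − 24.3)
9245.4 T = 469946  ⇒  T ≈ 50.83 °C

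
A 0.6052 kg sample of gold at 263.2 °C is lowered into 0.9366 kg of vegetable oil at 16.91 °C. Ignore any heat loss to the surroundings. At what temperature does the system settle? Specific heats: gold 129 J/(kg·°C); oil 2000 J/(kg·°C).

Set heat shed by the hot body equal to heat absorbed by the cold body:
0.6052*129*(263.2 − T) = 0.9366*2000*(T − 16.91)
78.07(263.2 − T) = 1873.2(T − 16.91)
1951.3 T = 52224  ⇒  T ≈ 26.76 °C

T_f ≈ 26.8 °C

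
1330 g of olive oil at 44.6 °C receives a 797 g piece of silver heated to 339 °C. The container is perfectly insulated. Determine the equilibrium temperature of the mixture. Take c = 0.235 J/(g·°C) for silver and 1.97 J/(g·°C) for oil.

Heat lost by the silver equals heat gained by the oil:
797×0.235×(339 − T) = 1330×1.97×(T − 44.6)
187.29(339 − T) = 2620.1(T − 44.6)
2807.4 T = 180349  ⇒  T ≈ 64.24 °C

T_f ≈ 64.2 °C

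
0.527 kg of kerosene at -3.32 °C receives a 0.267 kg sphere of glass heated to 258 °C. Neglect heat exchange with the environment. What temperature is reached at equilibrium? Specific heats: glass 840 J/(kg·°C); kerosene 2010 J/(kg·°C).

T_f ≈ 42.3 °C

Let T be the final temperature. ΣQ_i = 0:
0.267×840×(T − 258) + 0.527×2010×(T − (-3.32)) = 0
224.28(T − 258) + 1059.3(T − (-3.32)) = 0
(224.28 + 1059.3) T = 224.28×258 + 1059.3×(-3.32)
T ≈ 42.34 °C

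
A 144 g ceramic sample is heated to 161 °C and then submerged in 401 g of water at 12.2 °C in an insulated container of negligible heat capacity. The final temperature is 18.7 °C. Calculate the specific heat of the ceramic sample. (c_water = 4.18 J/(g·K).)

c ≈ 0.532 J/(g·K)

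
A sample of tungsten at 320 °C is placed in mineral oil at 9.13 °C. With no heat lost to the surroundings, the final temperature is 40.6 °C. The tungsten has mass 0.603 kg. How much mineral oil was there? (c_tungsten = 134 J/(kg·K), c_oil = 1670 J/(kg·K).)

m ≈ 0.43 kg

Let T be the final temperature. ΣQ_i = 0:
0.603×134×(40.6 − 320) + m×1670×(40.6 − 9.13) = 0
52555 m = 22576
m = 22576/52555 ≈ 0.4296 kg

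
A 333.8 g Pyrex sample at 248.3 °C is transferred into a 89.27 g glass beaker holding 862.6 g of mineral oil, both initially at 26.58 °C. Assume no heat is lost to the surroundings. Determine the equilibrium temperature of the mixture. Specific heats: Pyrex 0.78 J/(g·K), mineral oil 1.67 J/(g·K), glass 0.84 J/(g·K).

Let T be the final temperature. ΣQ_i = 0:
333.8×0.78×(T − 248.3) + 862.6×1.67×(T − 26.58) + 89.27×0.84×(T − 26.58) = 0
1775.9 T = 104931
T ≈ 59.09 °C

T_f ≈ 59.1 °C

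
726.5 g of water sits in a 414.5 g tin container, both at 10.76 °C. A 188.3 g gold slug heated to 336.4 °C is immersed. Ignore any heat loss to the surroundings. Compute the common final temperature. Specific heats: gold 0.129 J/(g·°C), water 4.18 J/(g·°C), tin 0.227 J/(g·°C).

Net heat exchanged in the isolated system is zero:
188.3×0.129×(T − 336.4) + 726.5×4.18×(T − 10.76) + 414.5×0.227×(T − 10.76) = 0
24.29(T − 336.4) + 3036.8(T − 10.76) + 94.09(T − 10.76) = 0
(24.29 + 3036.8 + 94.09) T = 24.29×336.4 + 3036.8×10.76 + 94.09×10.76
T ≈ 13.27 °C

T_f ≈ 13.3 °C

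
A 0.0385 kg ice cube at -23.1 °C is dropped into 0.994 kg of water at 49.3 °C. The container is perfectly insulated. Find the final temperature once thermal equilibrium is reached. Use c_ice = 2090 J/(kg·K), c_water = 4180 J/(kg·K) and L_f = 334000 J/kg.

Energy balance with sensible and latent terms:
warm ice to 0 °C: 0.0385·2090·(0 − (-23.1)) = 1858.7; fusion: m_ice L_f = 0.0385·334000 = 12859; warm the meltwater: 160.93 T; water: 4154.9(T − 49.3)
4315.9 T = 204838 − 14718 = 190120
T ≈ 44.05 °C — above 0 °C, consistent with complete melting.

T_f ≈ 44.1 °C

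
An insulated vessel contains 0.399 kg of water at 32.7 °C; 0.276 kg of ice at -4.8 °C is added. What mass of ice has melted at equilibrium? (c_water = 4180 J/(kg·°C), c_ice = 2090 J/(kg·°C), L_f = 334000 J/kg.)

m_melted ≈ 0.155 kg

Cooling the water to 0 °C releases 0.399·4180·32.7 = 54538 J.
Of that, 0.276·2090·4.8 = 2768.8 J goes to bring the ice to 0 °C, leaving 51769 J.
To melt every bit of ice: 0.276·334000 = 92184 J.
That's not enough to melt it all — equilibrium is at 0 °C with ice remaining.
Mass melted = 51769/334000 ≈ 0.155 kg.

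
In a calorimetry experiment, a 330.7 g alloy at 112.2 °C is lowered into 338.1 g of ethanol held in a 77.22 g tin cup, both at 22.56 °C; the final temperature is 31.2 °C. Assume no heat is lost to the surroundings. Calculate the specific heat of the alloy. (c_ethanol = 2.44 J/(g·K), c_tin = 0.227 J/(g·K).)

c ≈ 0.272 J/(g·K)

Setting the total heat transfer to zero:
330.7×c×(31.2 − 112.2) + 338.1×2.44×(31.2 − 22.56) + 77.22×0.227×(31.2 − 22.56) = 0
-26787 c = -7279.1
c = -7279.1/-26787 ≈ 0.2717 J/(g·K)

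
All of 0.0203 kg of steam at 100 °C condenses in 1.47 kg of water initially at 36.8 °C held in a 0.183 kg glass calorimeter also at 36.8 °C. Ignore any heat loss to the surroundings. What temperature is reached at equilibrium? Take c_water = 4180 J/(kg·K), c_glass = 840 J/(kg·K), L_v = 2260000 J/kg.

Let T be the final temperature. ΣQ_i = 0:
steam→water at 100 °C releases m L_v = 0.0203·2260000 = 45878; condensed water 100 °C→T: 84.85(T − 100); original water: 6144.6(T − 36.8); glass cup: 0.183·840·(T − 36.8) = 153.72(T − 36.8)
6383.2 T = 45878 + 8485.4 + 231778 = 286142
T ≈ 44.83 °C (< 100 °C, so full condensation is consistent).

T_f ≈ 44.8 °C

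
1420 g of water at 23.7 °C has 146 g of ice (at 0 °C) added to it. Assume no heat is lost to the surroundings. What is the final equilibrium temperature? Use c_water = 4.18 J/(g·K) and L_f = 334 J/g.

Net heat exchanged in the isolated system is zero:
latent heat to melt: 146·334 = 48764; warm the meltwater: 610.28 T; water: 5935.6(T − 23.7)
6545.9 T = 140674 − 48764 = 91910
T ≈ 14.04 °C — above 0 °C, consistent with complete melting.

T_f ≈ 14.0 °C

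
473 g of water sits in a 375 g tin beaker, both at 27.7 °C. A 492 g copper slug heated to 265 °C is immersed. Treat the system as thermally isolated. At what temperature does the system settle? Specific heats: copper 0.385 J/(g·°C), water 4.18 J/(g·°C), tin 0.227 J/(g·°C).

T_f ≈ 47.7 °C

Energy conservation, ΣQ = 0:
492×0.385×(T − 265) + 473×4.18×(T − 27.7) + 375×0.227×(T − 27.7) = 0
189.42(T − 265) + 1977.1(T − 27.7) + 85.12(T − 27.7) = 0
2251.7 T = 107321
T = 107321/2251.7 ≈ 47.66 °C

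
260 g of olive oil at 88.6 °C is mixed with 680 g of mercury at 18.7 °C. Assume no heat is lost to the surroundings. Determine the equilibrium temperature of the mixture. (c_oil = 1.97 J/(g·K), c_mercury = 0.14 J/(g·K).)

T_f ≈ 77.6 °C

Set heat shed by the hot body equal to heat absorbed by the cold body:
260·1.97·(88.6 − T) = 680·0.14·(T − 18.7)
512.2(88.6 − T) = 95.2(T − 18.7)
607.4 T = 47161  ⇒  T ≈ 77.64 °C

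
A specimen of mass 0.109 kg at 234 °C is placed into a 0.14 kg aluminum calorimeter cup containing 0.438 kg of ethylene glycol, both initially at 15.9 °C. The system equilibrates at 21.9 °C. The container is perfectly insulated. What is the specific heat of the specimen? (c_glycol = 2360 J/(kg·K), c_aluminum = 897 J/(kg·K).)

Heat gained plus heat lost sum to zero:
0.109·c·(21.9 − 234) + 0.438·2360·(21.9 − 15.9) + 0.14·897·(21.9 − 15.9) = 0
-23.12 c = -6955.6
c = -6955.6/-23.12 ≈ 300.9 J/(kg·K)

c ≈ 301 J/(kg·K)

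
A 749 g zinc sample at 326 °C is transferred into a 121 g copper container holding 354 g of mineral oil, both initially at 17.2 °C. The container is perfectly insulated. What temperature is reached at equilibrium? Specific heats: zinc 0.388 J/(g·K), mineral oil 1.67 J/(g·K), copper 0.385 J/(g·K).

T_f ≈ 113.9 °C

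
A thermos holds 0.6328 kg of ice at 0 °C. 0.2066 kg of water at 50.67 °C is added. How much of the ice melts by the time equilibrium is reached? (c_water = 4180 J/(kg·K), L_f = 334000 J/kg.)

m_melted ≈ 0.131 kg

Water can give up m c ΔT = 0.2066·4180·50.67 = 43758 J before reaching 0 °C.
To melt every bit of ice: 0.6328·334000 = 211355 J.
43758 J < 211355 J, so only part of the ice melts and the system sits at 0 °C.
m_melted·334000 = 43758  ⇒  m_melted ≈ 0.131 kg.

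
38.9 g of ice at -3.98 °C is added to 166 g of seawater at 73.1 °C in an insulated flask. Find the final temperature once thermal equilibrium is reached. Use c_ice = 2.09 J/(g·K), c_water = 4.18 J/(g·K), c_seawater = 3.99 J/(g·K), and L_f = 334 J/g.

T_f ≈ 42.5 °C

Conservation of energy gives ΣQ = 0:
warm ice to 0 °C: 38.9×2.09×(0 − (-3.98)) = 323.58; fusion: m_ice L_f = 38.9×334 = 12993; meltwater 0→T: 38.9×4.18×T = 162.6 T; seawater: 662.34(T − 73.1)
824.94 T = 48417 − 13316 = 35101
T ≈ 42.55 °C — above 0 °C, consistent with complete melting.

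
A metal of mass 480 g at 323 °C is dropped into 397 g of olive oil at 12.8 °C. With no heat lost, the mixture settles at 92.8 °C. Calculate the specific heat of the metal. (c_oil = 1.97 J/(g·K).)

c ≈ 0.566 J/(g·K)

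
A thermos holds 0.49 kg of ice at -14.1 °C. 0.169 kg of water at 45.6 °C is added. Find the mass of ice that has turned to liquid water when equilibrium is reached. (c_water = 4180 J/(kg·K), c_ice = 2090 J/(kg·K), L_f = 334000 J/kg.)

m_melted ≈ 0.0532 kg

Water can give up m c ΔT = 0.169·4180·45.6 = 32213 J before reaching 0 °C.
Warming the ice to 0 °C takes 0.49·2090·14.1 = 14440 J, leaving 17773 J for melting.
Fully melting the ice requires m_ice L_f = 0.49·334000 = 163660 J.
Since 17773 < 163660 J, not all the ice melts; equilibrium is at 0 °C.
m_melted·334000 = 17773  ⇒  m_melted ≈ 0.05321 kg.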